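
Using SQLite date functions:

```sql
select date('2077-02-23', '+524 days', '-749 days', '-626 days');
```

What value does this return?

Applying '+524 days' to 2077-02-23: counting 524 days forward gives 2078-08-01.
Applying '-749 days' to 2078-08-01: counting 749 days back gives 2076-07-13.
Applying '-626 days' to 2076-07-13: counting 626 days back gives 2074-10-26.

2074-10-26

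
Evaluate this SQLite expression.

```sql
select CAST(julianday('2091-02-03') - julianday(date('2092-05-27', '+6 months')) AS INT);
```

-663

Adding +6 months to 2092-05-27 gives 2092-11-27.
25 days remain in February 2091 after the 3rd (28 − 3).
Full months from March 2091 through October 2092 contribute their day counts.
Then 27 days into November 2092.
Total: 25 + 31 + 30 + 31 + 30 + 31 + 31 + 30 + 31 + 30 + 31 + 31 + 29 + 31 + 30 + 31 + 30 + 31 + 31 + 30 + 31 + 27 = 663.
The subtraction is earlier − later, so the result is −663 → -663.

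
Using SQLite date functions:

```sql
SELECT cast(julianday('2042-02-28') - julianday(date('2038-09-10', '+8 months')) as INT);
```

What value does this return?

1025

Adding +8 months to 2038-09-10 gives 2039-05-10.
21 days remain in May 2039 after the 10th (31 − 10).
Full months from June 2039 through January 2042 contribute their day counts.
Then 28 days into February 2042.
Total: 21 + 30 + 31 + 31 + 30 + 31 + 30 + 31 + 31 + 29 + 31 + 30 + 31 + 30 + 31 + 31 + 30 + 31 + 30 + 31 + 31 + 28 + 31 + 30 + 31 + 30 + 31 + 31 + 30 + 31 + 30 + 31 + 31 + 28 = 1025.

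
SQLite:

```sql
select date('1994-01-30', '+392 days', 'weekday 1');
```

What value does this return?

Applying '+392 days' to 1994-01-30: counting 392 days forward gives 1995-02-26.
`weekday 1` advances to the next Monday; 1995-02-26 is a Sunday, so it moves forward to 1995-02-27.

1995-02-27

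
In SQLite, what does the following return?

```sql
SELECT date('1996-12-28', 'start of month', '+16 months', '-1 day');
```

`start of month` rewinds 1996-12-28 to 1996-12-01.
Adding +16 months to 1996-12-01 gives 1998-04-01.
Going back 1 day from 1998-04-01 reaches 1998-03-31 (last day of March, 31 days).

1998-03-31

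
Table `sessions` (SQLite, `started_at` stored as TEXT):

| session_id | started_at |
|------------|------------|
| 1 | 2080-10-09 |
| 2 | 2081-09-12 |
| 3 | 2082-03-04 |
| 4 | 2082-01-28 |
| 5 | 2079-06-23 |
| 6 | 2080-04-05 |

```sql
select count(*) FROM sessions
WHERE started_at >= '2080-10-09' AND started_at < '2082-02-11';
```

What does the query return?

Rows in [2080-10-09, 2082-02-11): 2080-10-09, 2081-09-12, 2082-01-28 → 3 rows.

3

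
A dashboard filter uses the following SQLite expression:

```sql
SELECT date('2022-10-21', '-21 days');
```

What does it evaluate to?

2022-09-30

Going back 21 days from 2022-10-21 reaches 2022-09-30 (last day of September, 30 days).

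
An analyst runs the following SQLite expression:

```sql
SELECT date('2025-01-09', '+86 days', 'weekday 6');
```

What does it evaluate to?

Applying '+86 days' to 2025-01-09: counting 86 days forward gives 2025-04-05.
`weekday 6` advances to the next Saturday; 2025-04-05 is already a Saturday, so it stays at 2025-04-05.

2025-04-05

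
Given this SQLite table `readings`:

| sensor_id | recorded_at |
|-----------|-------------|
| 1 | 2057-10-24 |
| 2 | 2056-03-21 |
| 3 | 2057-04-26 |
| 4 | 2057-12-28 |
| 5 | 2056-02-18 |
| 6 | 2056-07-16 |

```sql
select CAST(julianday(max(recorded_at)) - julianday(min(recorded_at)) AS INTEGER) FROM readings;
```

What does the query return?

MIN = 2056-02-18, MAX = 2057-12-28.
11 days remain in February 2056 after the 18th (29 − 18).
Full months from March 2056 through November 2057 contribute their day counts.
Then 28 days into December 2057.
Total: 11 + 31 + 30 + 31 + 30 + 31 + 31 + 30 + 31 + 30 + 31 + 31 + 28 + 31 + 30 + 31 + 30 + 31 + 31 + 30 + 31 + 30 + 28 = 679.

679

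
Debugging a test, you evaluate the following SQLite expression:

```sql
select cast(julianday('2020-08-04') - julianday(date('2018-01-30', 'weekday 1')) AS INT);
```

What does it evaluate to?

`weekday 1` advances to the next Monday; 2018-01-30 is a Tuesday, so it moves forward to 2018-02-05.
23 days remain in February 2018 after the 5th (28 − 5).
Full months from March 2018 through July 2020 contribute their day counts.
Then 4 days into August 2020.
Total: 23 + 31 + 30 + 31 + 30 + 31 + 31 + 30 + 31 + 30 + 31 + 31 + 28 + 31 + 30 + 31 + 30 + 31 + 31 + 30 + 31 + 30 + 31 + 31 + 29 + 31 + 30 + 31 + 30 + 31 + 4 = 911.

911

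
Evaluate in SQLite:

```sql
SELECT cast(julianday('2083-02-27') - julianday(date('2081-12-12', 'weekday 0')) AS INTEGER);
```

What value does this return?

`weekday 0` advances to the next Sunday; 2081-12-12 is a Friday, so it moves forward to 2081-12-14.
17 days remain in December 2081 after the 14th (31 − 14).
Full months from January 2082 through January 2083 contribute their day counts.
Then 27 days into February 2083.
Total: 17 + 31 + 28 + 31 + 30 + 31 + 30 + 31 + 31 + 30 + 31 + 30 + 31 + 31 + 27 = 440.

440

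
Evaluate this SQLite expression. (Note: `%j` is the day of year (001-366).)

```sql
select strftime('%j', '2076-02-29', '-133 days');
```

292

First apply '-133 days': 2076-02-29 → 2075-10-19.
Day-of-year for 2075-10-19: days since 2075-01-01 inclusive = 292, zero-padded to 292.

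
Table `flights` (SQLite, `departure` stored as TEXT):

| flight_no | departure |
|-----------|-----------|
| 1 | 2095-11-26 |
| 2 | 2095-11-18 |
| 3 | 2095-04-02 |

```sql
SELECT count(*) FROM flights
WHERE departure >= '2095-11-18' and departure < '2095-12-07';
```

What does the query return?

2

Rows in [2095-11-18, 2095-12-07): 2095-11-26, 2095-11-18 → 2 rows.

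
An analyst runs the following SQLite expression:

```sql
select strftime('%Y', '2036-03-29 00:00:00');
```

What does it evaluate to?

`%Y` extracts the 4-digit year: 2036.

2036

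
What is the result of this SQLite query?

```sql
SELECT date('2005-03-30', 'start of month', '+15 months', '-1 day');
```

`start of month` rewinds 2005-03-30 to 2005-03-01.
Adding +15 months to 2005-03-01 gives 2006-06-01.
Going back 1 day from 2006-06-01 reaches 2006-05-31 (last day of May, 31 days).

2006-05-31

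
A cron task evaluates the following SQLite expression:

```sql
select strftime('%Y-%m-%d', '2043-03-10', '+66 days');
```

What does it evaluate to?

First apply '+66 days': 2043-03-10 → 2043-05-15.
`%Y-%m-%d` extracts the ISO date: 2043-05-15.

2043-05-15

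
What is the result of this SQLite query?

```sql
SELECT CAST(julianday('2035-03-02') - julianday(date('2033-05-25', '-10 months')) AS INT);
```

Adding -10 months to 2033-05-25 gives 2032-07-25.
6 days remain in July 2032 after the 25th (31 − 25).
Full months from August 2032 through February 2035 contribute their day counts.
Then 2 days into March 2035.
Total: 6 + 31 + 30 + 31 + 30 + 31 + 31 + 28 + 31 + 30 + 31 + 30 + 31 + 31 + 30 + 31 + 30 + 31 + 31 + 28 + 31 + 30 + 31 + 30 + 31 + 31 + 30 + 31 + 30 + 31 + 31 + 28 + 2 = 950.

950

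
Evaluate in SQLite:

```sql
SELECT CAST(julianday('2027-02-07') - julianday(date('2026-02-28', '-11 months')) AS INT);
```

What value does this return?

681

Adding -11 months to 2026-02-28 gives 2025-03-28.
3 days remain in March 2025 after the 28th (31 − 28).
Full months from April 2025 through January 2027 contribute their day counts.
Then 7 days into February 2027.
Total: 3 + 30 + 31 + 30 + 31 + 31 + 30 + 31 + 30 + 31 + 31 + 28 + 31 + 30 + 31 + 30 + 31 + 31 + 30 + 31 + 30 + 31 + 31 + 7 = 681.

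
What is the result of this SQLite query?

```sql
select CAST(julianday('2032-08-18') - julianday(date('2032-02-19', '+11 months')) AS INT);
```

Adding +11 months to 2032-02-19 gives 2033-01-19.
13 days remain in August 2032 after the 18th (31 − 18).
September 2032: 30 days.
October 2032: 31 days.
November 2032: 30 days.
December 2032: 31 days.
Then 19 days into January 2033.
Total: 13 + 30 + 31 + 30 + 31 + 19 = 154.
The subtraction is earlier − later, so the result is −154 → -154.

-154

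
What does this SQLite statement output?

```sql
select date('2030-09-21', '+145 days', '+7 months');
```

Applying '+145 days' to 2030-09-21: counting 145 days forward gives 2031-02-13.
Adding +7 months to 2031-02-13 gives 2031-09-13.

2031-09-13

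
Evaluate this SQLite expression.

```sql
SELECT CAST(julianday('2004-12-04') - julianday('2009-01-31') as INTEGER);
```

-1519

27 days remain in December 2004 after the 4th (31 − 4).
Full months from January 2005 through December 2008 contribute their day counts.
Then 31 days into January 2009.
Total: 27 + 31 + 28 + 31 + 30 + 31 + 30 + 31 + 31 + 30 + 31 + 30 + 31 + 31 + 28 + 31 + 30 + 31 + 30 + 31 + 31 + 30 + 31 + 30 + 31 + 31 + 28 + 31 + 30 + 31 + 30 + 31 + 31 + 30 + 31 + 30 + 31 + 31 + 29 + 31 + 30 + 31 + 30 + 31 + 31 + 30 + 31 + 30 + 31 + 31 = 1519.
The subtraction is earlier − later, so the result is −1519 → -1519.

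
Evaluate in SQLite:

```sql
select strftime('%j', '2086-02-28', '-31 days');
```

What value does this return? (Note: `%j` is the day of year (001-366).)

First apply '-31 days': 2086-02-28 → 2086-01-28.
Day-of-year for 2086-01-28: days since 2086-01-01 inclusive = 28, zero-padded to 028.

028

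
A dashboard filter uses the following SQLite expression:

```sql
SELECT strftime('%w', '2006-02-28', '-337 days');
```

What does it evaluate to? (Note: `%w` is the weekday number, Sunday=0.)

First apply '-337 days': 2006-02-28 → 2005-03-28.
2005-03-28 is a Monday; with Sunday=0 that is 1.

1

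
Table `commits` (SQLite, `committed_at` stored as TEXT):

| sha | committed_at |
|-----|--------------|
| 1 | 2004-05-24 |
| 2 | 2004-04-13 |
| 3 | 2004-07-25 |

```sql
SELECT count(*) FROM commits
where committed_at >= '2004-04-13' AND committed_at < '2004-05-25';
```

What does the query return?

Rows in [2004-04-13, 2004-05-25): 2004-05-24, 2004-04-13 → 2 rows.

2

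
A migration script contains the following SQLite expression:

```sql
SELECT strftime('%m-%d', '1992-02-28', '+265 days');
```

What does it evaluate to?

First apply '+265 days': 1992-02-28 → 1992-11-19.
`%m-%d` extracts the month-day: 11-19.

11-19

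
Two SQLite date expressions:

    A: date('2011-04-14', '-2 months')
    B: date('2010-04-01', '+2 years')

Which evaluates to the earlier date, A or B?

A

A = 2011-02-14.
B = 2012-04-01.
A is earlier.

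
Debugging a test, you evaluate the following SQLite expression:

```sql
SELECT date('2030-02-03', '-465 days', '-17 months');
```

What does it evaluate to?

Applying '-465 days' to 2030-02-03: counting 465 days back gives 2028-10-26.
Adding -17 months to 2028-10-26 gives 2027-05-26.

2027-05-26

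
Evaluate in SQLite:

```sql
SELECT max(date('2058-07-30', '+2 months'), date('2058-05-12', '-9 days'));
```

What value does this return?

date('2058-07-30', '+2 months') → 2058-09-30.
date('2058-05-12', '-9 days') → 2058-05-03.
Later of the two is 2058-09-30.

2058-09-30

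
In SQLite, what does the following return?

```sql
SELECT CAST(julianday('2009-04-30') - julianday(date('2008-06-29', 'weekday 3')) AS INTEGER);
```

302

`weekday 3` advances to the next Wednesday; 2008-06-29 is a Sunday, so it moves forward to 2008-07-02.
29 days remain in July 2008 after the 2nd (31 − 2).
Full months from August 2008 through March 2009 contribute their day counts.
Then 30 days into April 2009.
Total: 29 + 31 + 30 + 31 + 30 + 31 + 31 + 28 + 31 + 30 = 302.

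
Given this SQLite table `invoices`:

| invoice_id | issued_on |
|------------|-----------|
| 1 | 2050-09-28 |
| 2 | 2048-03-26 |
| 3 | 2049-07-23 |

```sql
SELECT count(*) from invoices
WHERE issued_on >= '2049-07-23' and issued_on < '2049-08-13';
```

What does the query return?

1

Rows in [2049-07-23, 2049-08-13): 2049-07-23 → 1 row.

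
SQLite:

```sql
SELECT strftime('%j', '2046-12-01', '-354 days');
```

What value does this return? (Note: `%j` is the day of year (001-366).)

First apply '-354 days': 2046-12-01 → 2045-12-12.
Day-of-year for 2045-12-12: days since 2045-01-01 inclusive = 346, zero-padded to 346.

346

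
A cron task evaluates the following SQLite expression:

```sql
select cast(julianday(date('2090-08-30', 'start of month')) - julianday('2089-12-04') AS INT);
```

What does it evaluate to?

240

`start of month` rewinds 2090-08-30 to 2090-08-01.
27 days remain in December 2089 after the 4th (31 − 4).
Full months from January 2090 through July 2090 contribute their day counts.
Then 1 day into August 2090.
Total: 27 + 31 + 28 + 31 + 30 + 31 + 30 + 31 + 1 = 240.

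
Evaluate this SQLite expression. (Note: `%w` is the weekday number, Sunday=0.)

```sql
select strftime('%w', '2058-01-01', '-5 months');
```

3

First apply '-5 months': 2058-01-01 → 2057-08-01.
2057-08-01 is a Wednesday; with Sunday=0 that is 3.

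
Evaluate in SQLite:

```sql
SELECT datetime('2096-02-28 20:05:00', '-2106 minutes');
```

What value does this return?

2096-02-27 08:59:00

2106 minutes = 35h 6m; -2106 minutes from 2096-02-28 20:05:00 is 2096-02-27 08:59:00 (crosses midnight).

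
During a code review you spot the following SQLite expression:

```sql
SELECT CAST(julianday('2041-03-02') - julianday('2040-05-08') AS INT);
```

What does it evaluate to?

23 days remain in May 2040 after the 8th (31 − 8).
Full months from June 2040 through February 2041 contribute their day counts.
Then 2 days into March 2041.
Total: 23 + 30 + 31 + 31 + 30 + 31 + 30 + 31 + 31 + 28 + 2 = 298.

298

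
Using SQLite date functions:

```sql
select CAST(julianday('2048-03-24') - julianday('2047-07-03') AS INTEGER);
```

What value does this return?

265

28 days remain in July 2047 after the 3rd (31 − 3).
Full months from August 2047 through February 2048 contribute their day counts.
Then 24 days into March 2048.
Total: 28 + 31 + 30 + 31 + 30 + 31 + 31 + 29 + 24 = 265.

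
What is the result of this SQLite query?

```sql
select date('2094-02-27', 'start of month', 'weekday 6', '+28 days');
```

2094-03-06

`start of month` rewinds 2094-02-27 to 2094-02-01.
`weekday 6` advances to the next Saturday; 2094-02-01 is a Monday, so it moves forward to 2094-02-06.
February 2094 has 28 days; 22 remain after the 6th, so 23 days reach 2094-03-01.
Advancing 5 more days within March lands on 2094-03-06.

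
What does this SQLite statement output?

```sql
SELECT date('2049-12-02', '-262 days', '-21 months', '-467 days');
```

2046-03-05

Applying '-262 days' to 2049-12-02: counting 262 days back gives 2049-03-15.
Adding -21 months to 2049-03-15 gives 2047-06-15.
Applying '-467 days' to 2047-06-15: counting 467 days back gives 2046-03-05.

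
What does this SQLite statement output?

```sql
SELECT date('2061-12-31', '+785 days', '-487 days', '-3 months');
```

2062-07-25

Applying '+785 days' to 2061-12-31: counting 785 days forward gives 2064-02-24.
Applying '-487 days' to 2064-02-24: counting 487 days back gives 2062-10-25.
Adding -3 months to 2062-10-25 gives 2062-07-25.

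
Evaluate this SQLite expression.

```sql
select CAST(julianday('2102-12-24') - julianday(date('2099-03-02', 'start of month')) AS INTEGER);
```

1393

`start of month` rewinds 2099-03-02 to 2099-03-01.
30 days remain in March 2099 after the 1st (31 − 1).
Full months from April 2099 through November 2102 contribute their day counts.
Then 24 days into December 2102.
Total: 30 + 30 + 31 + 30 + 31 + 31 + 30 + 31 + 30 + 31 + 31 + 28 + 31 + 30 + 31 + 30 + 31 + 31 + 30 + 31 + 30 + 31 + 31 + 28 + 31 + 30 + 31 + 30 + 31 + 31 + 30 + 31 + 30 + 31 + 31 + 28 + 31 + 30 + 31 + 30 + 31 + 31 + 30 + 31 + 30 + 24 = 1393.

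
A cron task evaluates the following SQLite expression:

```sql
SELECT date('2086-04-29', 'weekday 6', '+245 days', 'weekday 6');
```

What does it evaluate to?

2087-01-04

`weekday 6` advances to the next Saturday; 2086-04-29 is a Monday, so it moves forward to 2086-05-04.
Applying '+245 days' to 2086-05-04: counting 245 days forward gives 2087-01-04.
`weekday 6` advances to the next Saturday; 2087-01-04 is already a Saturday, so it stays at 2087-01-04.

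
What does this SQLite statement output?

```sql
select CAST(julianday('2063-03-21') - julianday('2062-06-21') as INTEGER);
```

9 days remain in June 2062 after the 21st (30 − 21).
Full months from July 2062 through February 2063 contribute their day counts.
Then 21 days into March 2063.
Total: 9 + 31 + 31 + 30 + 31 + 30 + 31 + 31 + 28 + 21 = 273.

273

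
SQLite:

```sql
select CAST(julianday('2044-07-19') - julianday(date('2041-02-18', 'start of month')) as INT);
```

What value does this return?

`start of month` rewinds 2041-02-18 to 2041-02-01.
27 days remain in February 2041 after the 1st (28 − 1).
Full months from March 2041 through June 2044 contribute their day counts.
Then 19 days into July 2044.
Total: 27 + 31 + 30 + 31 + 30 + 31 + 31 + 30 + 31 + 30 + 31 + 31 + 28 + 31 + 30 + 31 + 30 + 31 + 31 + 30 + 31 + 30 + 31 + 31 + 28 + 31 + 30 + 31 + 30 + 31 + 31 + 30 + 31 + 30 + 31 + 31 + 29 + 31 + 30 + 31 + 30 + 19 = 1264.

1264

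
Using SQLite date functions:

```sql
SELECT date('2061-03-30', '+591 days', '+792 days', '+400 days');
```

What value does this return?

Applying '+591 days' to 2061-03-30: counting 591 days forward gives 2062-11-11.
Applying '+792 days' to 2062-11-11: counting 792 days forward gives 2065-01-11.
Applying '+400 days' to 2065-01-11: counting 400 days forward gives 2066-02-15.

2066-02-15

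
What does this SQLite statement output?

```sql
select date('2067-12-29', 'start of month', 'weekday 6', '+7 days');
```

`start of month` rewinds 2067-12-29 to 2067-12-01.
`weekday 6` advances to the next Saturday; 2067-12-01 is a Thursday, so it moves forward to 2067-12-03.
Advancing 7 more days within December lands on 2067-12-10.

2067-12-10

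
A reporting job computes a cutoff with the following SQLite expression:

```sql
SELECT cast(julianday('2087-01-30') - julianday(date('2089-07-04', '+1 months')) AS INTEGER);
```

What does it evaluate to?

Adding +1 month to 2089-07-04 gives 2089-08-04.
1 day remains in January 2087 after the 30th (31 − 30).
Full months from February 2087 through July 2089 contribute their day counts.
Then 4 days into August 2089.
Total: 1 + 28 + 31 + 30 + 31 + 30 + 31 + 31 + 30 + 31 + 30 + 31 + 31 + 29 + 31 + 30 + 31 + 30 + 31 + 31 + 30 + 31 + 30 + 31 + 31 + 28 + 31 + 30 + 31 + 30 + 31 + 4 = 917.
The subtraction is earlier − later, so the result is −917 → -917.

-917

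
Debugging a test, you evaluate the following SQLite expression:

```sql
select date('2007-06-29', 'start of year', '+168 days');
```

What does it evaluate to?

2007-06-18

`start of year` rewinds 2007-06-29 to 2007-01-01.
Applying '+168 days' to 2007-01-01: counting 168 days forward gives 2007-06-18.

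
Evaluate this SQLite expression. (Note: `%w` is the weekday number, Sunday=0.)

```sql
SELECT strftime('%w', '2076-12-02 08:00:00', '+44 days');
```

First apply '+44 days': 2076-12-02 08:00:00 → 2077-01-15 08:00:00.
2077-01-15 is a Friday; with Sunday=0 that is 5.

5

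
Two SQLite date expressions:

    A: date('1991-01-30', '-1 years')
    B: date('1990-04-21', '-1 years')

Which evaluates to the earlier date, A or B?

A = 1990-01-30.
B = 1989-04-21.
B is earlier.

B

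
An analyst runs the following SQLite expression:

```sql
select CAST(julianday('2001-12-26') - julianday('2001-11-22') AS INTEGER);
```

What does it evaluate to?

34

8 days remain in November 2001 after the 22nd (30 − 22).
Then 26 days into December 2001.
Total: 8 + 26 = 34.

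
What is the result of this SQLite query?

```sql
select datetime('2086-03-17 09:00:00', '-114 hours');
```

-114 hours from 2086-03-17 09:00:00 is 2086-03-12 15:00:00 (crosses midnight).

2086-03-12 15:00:00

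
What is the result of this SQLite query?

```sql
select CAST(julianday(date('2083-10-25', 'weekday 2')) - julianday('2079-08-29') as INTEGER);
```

1519

`weekday 2` advances to the next Tuesday; 2083-10-25 is a Monday, so it moves forward to 2083-10-26.
2 days remain in August 2079 after the 29th (31 − 29).
Full months from September 2079 through September 2083 contribute their day counts.
Then 26 days into October 2083.
Total: 2 + 30 + 31 + 30 + 31 + 31 + 29 + 31 + 30 + 31 + 30 + 31 + 31 + 30 + 31 + 30 + 31 + 31 + 28 + 31 + 30 + 31 + 30 + 31 + 31 + 30 + 31 + 30 + 31 + 31 + 28 + 31 + 30 + 31 + 30 + 31 + 31 + 30 + 31 + 30 + 31 + 31 + 28 + 31 + 30 + 31 + 30 + 31 + 31 + 30 + 26 = 1519.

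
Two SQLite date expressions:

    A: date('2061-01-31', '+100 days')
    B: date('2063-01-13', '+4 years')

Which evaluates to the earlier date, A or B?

A = 2061-05-11.
B = 2067-01-13.
A is earlier.

A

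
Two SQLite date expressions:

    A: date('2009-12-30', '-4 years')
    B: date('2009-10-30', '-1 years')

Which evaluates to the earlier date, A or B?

A

A = 2005-12-30.
B = 2008-10-30.
A is earlier.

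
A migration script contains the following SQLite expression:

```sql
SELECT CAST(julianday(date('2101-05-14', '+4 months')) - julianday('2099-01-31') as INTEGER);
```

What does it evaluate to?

956

Adding +4 months to 2101-05-14 gives 2101-09-14.
0 days remain in January 2099 after the 31st (31 − 31).
Full months from February 2099 through August 2101 contribute their day counts.
Then 14 days into September 2101.
Total: 0 + 28 + 31 + 30 + 31 + 30 + 31 + 31 + 30 + 31 + 30 + 31 + 31 + 28 + 31 + 30 + 31 + 30 + 31 + 31 + 30 + 31 + 30 + 31 + 31 + 28 + 31 + 30 + 31 + 30 + 31 + 31 + 14 = 956.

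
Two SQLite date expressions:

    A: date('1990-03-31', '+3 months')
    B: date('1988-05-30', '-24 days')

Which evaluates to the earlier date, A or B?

B

A = 1990-07-01.
B = 1988-05-06.
B is earlier.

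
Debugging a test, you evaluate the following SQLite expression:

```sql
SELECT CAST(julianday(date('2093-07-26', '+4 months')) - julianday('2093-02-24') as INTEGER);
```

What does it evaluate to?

275

Adding +4 months to 2093-07-26 gives 2093-11-26.
4 days remain in February 2093 after the 24th (28 − 24).
Full months from March 2093 through October 2093 contribute their day counts.
Then 26 days into November 2093.
Total: 4 + 31 + 30 + 31 + 30 + 31 + 31 + 30 + 31 + 26 = 275.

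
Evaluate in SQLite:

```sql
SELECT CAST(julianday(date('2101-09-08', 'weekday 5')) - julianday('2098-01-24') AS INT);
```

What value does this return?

1323

`weekday 5` advances to the next Friday; 2101-09-08 is a Thursday, so it moves forward to 2101-09-09.
7 days remain in January 2098 after the 24th (31 − 24).
Full months from February 2098 through August 2101 contribute their day counts.
Then 9 days into September 2101.
Total: 7 + 28 + 31 + 30 + 31 + 30 + 31 + 31 + 30 + 31 + 30 + 31 + 31 + 28 + 31 + 30 + 31 + 30 + 31 + 31 + 30 + 31 + 30 + 31 + 31 + 28 + 31 + 30 + 31 + 30 + 31 + 31 + 30 + 31 + 30 + 31 + 31 + 28 + 31 + 30 + 31 + 30 + 31 + 31 + 9 = 1323.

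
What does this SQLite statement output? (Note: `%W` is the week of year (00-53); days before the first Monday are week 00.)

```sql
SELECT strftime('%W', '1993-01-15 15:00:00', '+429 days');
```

11

First apply '+429 days': 1993-01-15 15:00:00 → 1994-03-20 15:00:00.
1994-03-20 is a Sunday. SQLite's %W counts Mondays since the year started; the result is 11.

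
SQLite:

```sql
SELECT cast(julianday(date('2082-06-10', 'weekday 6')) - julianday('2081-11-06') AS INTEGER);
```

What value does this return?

`weekday 6` advances to the next Saturday; 2082-06-10 is a Wednesday, so it moves forward to 2082-06-13.
24 days remain in November 2081 after the 6th (30 − 6).
Full months from December 2081 through May 2082 contribute their day counts.
Then 13 days into June 2082.
Total: 24 + 31 + 31 + 28 + 31 + 30 + 31 + 13 = 219.

219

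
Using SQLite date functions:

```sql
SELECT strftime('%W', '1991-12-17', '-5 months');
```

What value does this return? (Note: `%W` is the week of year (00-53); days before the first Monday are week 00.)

First apply '-5 months': 1991-12-17 → 1991-07-17.
1991-07-17 is a Wednesday. SQLite's %W counts Mondays since the year started; the result is 28.

28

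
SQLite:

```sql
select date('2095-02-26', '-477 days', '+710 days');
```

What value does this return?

Applying '-477 days' to 2095-02-26: counting 477 days back gives 2093-11-06.
Applying '+710 days' to 2093-11-06: counting 710 days forward gives 2095-10-17.

2095-10-17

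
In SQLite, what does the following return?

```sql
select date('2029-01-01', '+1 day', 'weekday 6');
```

2029-01-06

Advancing 1 more day within January lands on 2029-01-02.
`weekday 6` advances to the next Saturday; 2029-01-02 is a Tuesday, so it moves forward to 2029-01-06.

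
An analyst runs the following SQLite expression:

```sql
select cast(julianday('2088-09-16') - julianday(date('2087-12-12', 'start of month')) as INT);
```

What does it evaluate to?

`start of month` rewinds 2087-12-12 to 2087-12-01.
30 days remain in December 2087 after the 1st (31 − 1).
Full months from January 2088 through August 2088 contribute their day counts.
Then 16 days into September 2088.
Total: 30 + 31 + 29 + 31 + 30 + 31 + 30 + 31 + 31 + 16 = 290.

290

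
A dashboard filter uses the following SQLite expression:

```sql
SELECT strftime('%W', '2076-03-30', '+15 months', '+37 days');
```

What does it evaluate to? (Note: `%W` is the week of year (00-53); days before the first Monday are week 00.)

31

First apply '+15 months', '+37 days': 2076-03-30 → 2077-08-06.
2077-08-06 is a Friday. SQLite's %W counts Mondays since the year started; the result is 31.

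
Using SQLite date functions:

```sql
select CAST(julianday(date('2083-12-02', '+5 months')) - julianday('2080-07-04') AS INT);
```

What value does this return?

Adding +5 months to 2083-12-02 gives 2084-05-02.
27 days remain in July 2080 after the 4th (31 − 4).
Full months from August 2080 through April 2084 contribute their day counts.
Then 2 days into May 2084.
Total: 27 + 31 + 30 + 31 + 30 + 31 + 31 + 28 + 31 + 30 + 31 + 30 + 31 + 31 + 30 + 31 + 30 + 31 + 31 + 28 + 31 + 30 + 31 + 30 + 31 + 31 + 30 + 31 + 30 + 31 + 31 + 28 + 31 + 30 + 31 + 30 + 31 + 31 + 30 + 31 + 30 + 31 + 31 + 29 + 31 + 30 + 2 = 1398.

1398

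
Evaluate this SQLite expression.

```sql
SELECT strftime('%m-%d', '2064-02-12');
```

`%m-%d` extracts the month-day: 02-12.

02-12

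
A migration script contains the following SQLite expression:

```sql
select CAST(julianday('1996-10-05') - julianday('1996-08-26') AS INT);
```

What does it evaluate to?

40

5 days remain in August 1996 after the 26th (31 − 26).
September 1996: 30 days.
Then 5 days into October 1996.
Total: 5 + 30 + 5 = 40.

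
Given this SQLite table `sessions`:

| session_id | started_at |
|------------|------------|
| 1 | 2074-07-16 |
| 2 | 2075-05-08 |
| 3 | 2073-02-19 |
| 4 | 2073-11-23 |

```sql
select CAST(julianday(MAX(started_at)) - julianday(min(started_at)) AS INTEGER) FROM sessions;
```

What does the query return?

MIN = 2073-02-19, MAX = 2075-05-08.
9 days remain in February 2073 after the 19th (28 − 19).
Full months from March 2073 through April 2075 contribute their day counts.
Then 8 days into May 2075.
Total: 9 + 31 + 30 + 31 + 30 + 31 + 31 + 30 + 31 + 30 + 31 + 31 + 28 + 31 + 30 + 31 + 30 + 31 + 31 + 30 + 31 + 30 + 31 + 31 + 28 + 31 + 30 + 8 = 808.

808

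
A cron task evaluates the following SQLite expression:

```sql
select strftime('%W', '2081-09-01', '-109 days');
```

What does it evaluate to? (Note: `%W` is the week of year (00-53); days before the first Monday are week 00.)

First apply '-109 days': 2081-09-01 → 2081-05-15.
2081-05-15 is a Thursday. SQLite's %W counts Mondays since the year started; the result is 19.

19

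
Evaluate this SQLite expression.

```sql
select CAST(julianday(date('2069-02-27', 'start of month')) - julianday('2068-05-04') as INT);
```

273

`start of month` rewinds 2069-02-27 to 2069-02-01.
27 days remain in May 2068 after the 4th (31 − 4).
Full months from June 2068 through January 2069 contribute their day counts.
Then 1 day into February 2069.
Total: 27 + 30 + 31 + 31 + 30 + 31 + 30 + 31 + 31 + 1 = 273.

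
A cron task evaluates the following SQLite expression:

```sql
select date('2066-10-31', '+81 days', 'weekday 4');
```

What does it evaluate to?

Applying '+81 days' to 2066-10-31: counting 81 days forward gives 2067-01-20.
`weekday 4` advances to the next Thursday; 2067-01-20 is already a Thursday, so it stays at 2067-01-20.

2067-01-20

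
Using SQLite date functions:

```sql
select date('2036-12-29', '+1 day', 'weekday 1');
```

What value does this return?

2037-01-05

Advancing 1 more day within December lands on 2036-12-30.
`weekday 1` advances to the next Monday; 2036-12-30 is a Tuesday, so it moves forward to 2037-01-05.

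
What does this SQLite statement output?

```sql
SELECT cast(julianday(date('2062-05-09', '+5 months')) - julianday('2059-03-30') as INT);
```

Adding +5 months to 2062-05-09 gives 2062-10-09.
1 day remains in March 2059 after the 30th (31 − 30).
Full months from April 2059 through September 2062 contribute their day counts.
Then 9 days into October 2062.
Total: 1 + 30 + 31 + 30 + 31 + 31 + 30 + 31 + 30 + 31 + 31 + 29 + 31 + 30 + 31 + 30 + 31 + 31 + 30 + 31 + 30 + 31 + 31 + 28 + 31 + 30 + 31 + 30 + 31 + 31 + 30 + 31 + 30 + 31 + 31 + 28 + 31 + 30 + 31 + 30 + 31 + 31 + 30 + 9 = 1289.

1289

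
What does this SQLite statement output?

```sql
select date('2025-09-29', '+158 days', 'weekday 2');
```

Applying '+158 days' to 2025-09-29: counting 158 days forward gives 2026-03-06.
`weekday 2` advances to the next Tuesday; 2026-03-06 is a Friday, so it moves forward to 2026-03-10.

2026-03-10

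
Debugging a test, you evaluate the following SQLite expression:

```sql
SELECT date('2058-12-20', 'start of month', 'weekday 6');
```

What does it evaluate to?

`start of month` rewinds 2058-12-20 to 2058-12-01.
`weekday 6` advances to the next Saturday; 2058-12-01 is a Sunday, so it moves forward to 2058-12-07.

2058-12-07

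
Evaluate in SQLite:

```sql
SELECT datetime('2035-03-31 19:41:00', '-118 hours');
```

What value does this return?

2035-03-26 21:41:00

-118 hours from 2035-03-31 19:41:00 is 2035-03-26 21:41:00 (crosses midnight).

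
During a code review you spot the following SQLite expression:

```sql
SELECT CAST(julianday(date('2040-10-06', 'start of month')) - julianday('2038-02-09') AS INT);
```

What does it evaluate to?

`start of month` rewinds 2040-10-06 to 2040-10-01.
19 days remain in February 2038 after the 9th (28 − 9).
Full months from March 2038 through September 2040 contribute their day counts.
Then 1 day into October 2040.
Total: 19 + 31 + 30 + 31 + 30 + 31 + 31 + 30 + 31 + 30 + 31 + 31 + 28 + 31 + 30 + 31 + 30 + 31 + 31 + 30 + 31 + 30 + 31 + 31 + 29 + 31 + 30 + 31 + 30 + 31 + 31 + 30 + 1 = 965.

965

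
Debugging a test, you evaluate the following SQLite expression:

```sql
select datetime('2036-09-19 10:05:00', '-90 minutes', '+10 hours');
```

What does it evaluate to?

90 minutes = 1h 30m; -90 minutes from 2036-09-19 10:05:00 is 2036-09-19 08:35:00.
+10 hours from 2036-09-19 08:35:00 is 2036-09-19 18:35:00.

2036-09-19 18:35:00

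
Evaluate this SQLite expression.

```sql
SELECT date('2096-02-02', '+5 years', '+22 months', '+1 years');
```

Adding +5 years to 2096-02-02 gives 2101-02-02.
Adding +22 months to 2101-02-02 gives 2102-12-02.
Adding +1 year to 2102-12-02 gives 2103-12-02.

2103-12-02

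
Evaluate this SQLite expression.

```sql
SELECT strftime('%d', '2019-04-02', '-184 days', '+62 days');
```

01

First apply '-184 days', '+62 days': 2019-04-02 → 2018-12-01.
`%d` extracts the 2-digit day of month: 01.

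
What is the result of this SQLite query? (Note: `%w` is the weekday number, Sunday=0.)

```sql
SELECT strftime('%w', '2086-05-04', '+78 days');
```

First apply '+78 days': 2086-05-04 → 2086-07-21.
2086-07-21 is a Sunday; with Sunday=0 that is 0.

0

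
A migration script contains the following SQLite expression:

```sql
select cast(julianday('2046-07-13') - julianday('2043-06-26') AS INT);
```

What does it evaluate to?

1113

4 days remain in June 2043 after the 26th (30 − 26).
Full months from July 2043 through June 2046 contribute their day counts.
Then 13 days into July 2046.
Total: 4 + 31 + 31 + 30 + 31 + 30 + 31 + 31 + 29 + 31 + 30 + 31 + 30 + 31 + 31 + 30 + 31 + 30 + 31 + 31 + 28 + 31 + 30 + 31 + 30 + 31 + 31 + 30 + 31 + 30 + 31 + 31 + 28 + 31 + 30 + 31 + 30 + 13 = 1113.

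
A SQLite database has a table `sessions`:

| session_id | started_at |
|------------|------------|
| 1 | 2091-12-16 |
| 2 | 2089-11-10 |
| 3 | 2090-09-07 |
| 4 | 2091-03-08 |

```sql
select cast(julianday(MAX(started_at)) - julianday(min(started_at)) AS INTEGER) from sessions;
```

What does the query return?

766

MIN = 2089-11-10, MAX = 2091-12-16.
20 days remain in November 2089 after the 10th (30 − 10).
Full months from December 2089 through November 2091 contribute their day counts.
Then 16 days into December 2091.
Total: 20 + 31 + 31 + 28 + 31 + 30 + 31 + 30 + 31 + 31 + 30 + 31 + 30 + 31 + 31 + 28 + 31 + 30 + 31 + 30 + 31 + 31 + 30 + 31 + 30 + 16 = 766.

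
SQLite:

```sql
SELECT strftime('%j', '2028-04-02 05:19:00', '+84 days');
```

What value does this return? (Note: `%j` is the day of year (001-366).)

First apply '+84 days': 2028-04-02 05:19:00 → 2028-06-25 05:19:00.
Day-of-year for 2028-06-25: days since 2028-01-01 inclusive = 177, zero-padded to 177.

177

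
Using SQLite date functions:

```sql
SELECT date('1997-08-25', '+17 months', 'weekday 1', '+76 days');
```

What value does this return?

1999-04-11

Adding +17 months to 1997-08-25 gives 1999-01-25.
`weekday 1` advances to the next Monday; 1999-01-25 is already a Monday, so it stays at 1999-01-25.
Applying '+76 days' to 1999-01-25: counting 76 days forward gives 1999-04-11.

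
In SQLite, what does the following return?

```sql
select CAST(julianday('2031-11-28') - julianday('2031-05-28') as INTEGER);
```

184

3 days remain in May 2031 after the 28th (31 − 28).
June 2031: 30 days.
July 2031: 31 days.
August 2031: 31 days.
September 2031: 30 days.
October 2031: 31 days.
Then 28 days into November 2031.
Total: 3 + 30 + 31 + 31 + 30 + 31 + 28 = 184.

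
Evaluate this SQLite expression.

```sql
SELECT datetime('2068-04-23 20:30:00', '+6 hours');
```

+6 hours from 2068-04-23 20:30:00 is 2068-04-24 02:30:00 (crosses midnight).

2068-04-24 02:30:00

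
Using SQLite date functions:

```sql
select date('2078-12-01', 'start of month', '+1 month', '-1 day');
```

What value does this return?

`start of month` rewinds 2078-12-01 to 2078-12-01.
Adding +1 month to 2078-12-01 gives 2079-01-01.
Going back 1 day from 2079-01-01 reaches 2078-12-31 (last day of December, 31 days).

2078-12-31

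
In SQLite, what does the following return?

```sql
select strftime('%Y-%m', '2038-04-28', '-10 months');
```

First apply '-10 months': 2038-04-28 → 2037-06-28.
`%Y-%m` extracts the year-month: 2037-06.

2037-06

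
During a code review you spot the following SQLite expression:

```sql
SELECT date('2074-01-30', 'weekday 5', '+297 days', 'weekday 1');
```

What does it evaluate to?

2074-11-26

`weekday 5` advances to the next Friday; 2074-01-30 is a Tuesday, so it moves forward to 2074-02-02.
Applying '+297 days' to 2074-02-02: counting 297 days forward gives 2074-11-26.
`weekday 1` advances to the next Monday; 2074-11-26 is already a Monday, so it stays at 2074-11-26.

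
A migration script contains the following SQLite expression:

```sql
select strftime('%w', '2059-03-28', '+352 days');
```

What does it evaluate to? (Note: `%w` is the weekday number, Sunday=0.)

First apply '+352 days': 2059-03-28 → 2060-03-14.
2060-03-14 is a Sunday; with Sunday=0 that is 0.

0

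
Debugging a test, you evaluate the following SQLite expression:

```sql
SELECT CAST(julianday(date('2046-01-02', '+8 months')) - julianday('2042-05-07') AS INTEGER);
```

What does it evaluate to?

1579

Adding +8 months to 2046-01-02 gives 2046-09-02.
24 days remain in May 2042 after the 7th (31 − 7).
Full months from June 2042 through August 2046 contribute their day counts.
Then 2 days into September 2046.
Total: 24 + 30 + 31 + 31 + 30 + 31 + 30 + 31 + 31 + 28 + 31 + 30 + 31 + 30 + 31 + 31 + 30 + 31 + 30 + 31 + 31 + 29 + 31 + 30 + 31 + 30 + 31 + 31 + 30 + 31 + 30 + 31 + 31 + 28 + 31 + 30 + 31 + 30 + 31 + 31 + 30 + 31 + 30 + 31 + 31 + 28 + 31 + 30 + 31 + 30 + 31 + 31 + 2 = 1579.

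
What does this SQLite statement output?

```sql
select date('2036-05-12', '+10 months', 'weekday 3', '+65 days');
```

Adding +10 months to 2036-05-12 gives 2037-03-12.
`weekday 3` advances to the next Wednesday; 2037-03-12 is a Thursday, so it moves forward to 2037-03-18.
Applying '+65 days' to 2037-03-18: counting 65 days forward gives 2037-05-22.

2037-05-22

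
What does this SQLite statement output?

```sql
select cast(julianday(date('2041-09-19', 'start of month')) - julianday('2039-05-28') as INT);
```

`start of month` rewinds 2041-09-19 to 2041-09-01.
3 days remain in May 2039 after the 28th (31 − 28).
Full months from June 2039 through August 2041 contribute their day counts.
Then 1 day into September 2041.
Total: 3 + 30 + 31 + 31 + 30 + 31 + 30 + 31 + 31 + 29 + 31 + 30 + 31 + 30 + 31 + 31 + 30 + 31 + 30 + 31 + 31 + 28 + 31 + 30 + 31 + 30 + 31 + 31 + 1 = 827.

827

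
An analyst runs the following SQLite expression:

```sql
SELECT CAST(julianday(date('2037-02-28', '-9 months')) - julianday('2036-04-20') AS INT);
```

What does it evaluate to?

Adding -9 months to 2037-02-28 gives 2036-05-28.
10 days remain in April 2036 after the 20th (30 − 20).
Then 28 days into May 2036.
Total: 10 + 28 = 38.

38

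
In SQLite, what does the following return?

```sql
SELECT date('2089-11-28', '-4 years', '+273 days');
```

Adding -4 years to 2089-11-28 gives 2085-11-28.
Applying '+273 days' to 2085-11-28: counting 273 days forward gives 2086-08-28.

2086-08-28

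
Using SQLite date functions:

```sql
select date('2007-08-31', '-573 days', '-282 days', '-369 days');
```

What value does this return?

2004-04-24

Applying '-573 days' to 2007-08-31: counting 573 days back gives 2006-02-04.
Applying '-282 days' to 2006-02-04: counting 282 days back gives 2005-04-28.
Applying '-369 days' to 2005-04-28: counting 369 days back gives 2004-04-24.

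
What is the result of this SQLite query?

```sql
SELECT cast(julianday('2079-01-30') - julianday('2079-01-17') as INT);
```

Both dates are in January 2079: 30 − 17 = 13.

13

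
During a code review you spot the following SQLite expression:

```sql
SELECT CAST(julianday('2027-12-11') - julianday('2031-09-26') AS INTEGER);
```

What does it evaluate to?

-1385

20 days remain in December 2027 after the 11th (31 − 11).
Full months from January 2028 through August 2031 contribute their day counts.
Then 26 days into September 2031.
Total: 20 + 31 + 29 + 31 + 30 + 31 + 30 + 31 + 31 + 30 + 31 + 30 + 31 + 31 + 28 + 31 + 30 + 31 + 30 + 31 + 31 + 30 + 31 + 30 + 31 + 31 + 28 + 31 + 30 + 31 + 30 + 31 + 31 + 30 + 31 + 30 + 31 + 31 + 28 + 31 + 30 + 31 + 30 + 31 + 31 + 26 = 1385.
The subtraction is earlier − later, so the result is −1385 → -1385.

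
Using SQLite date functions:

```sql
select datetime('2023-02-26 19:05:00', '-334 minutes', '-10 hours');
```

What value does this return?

334 minutes = 5h 34m; -334 minutes from 2023-02-26 19:05:00 is 2023-02-26 13:31:00.
-10 hours from 2023-02-26 13:31:00 is 2023-02-26 03:31:00.

2023-02-26 03:31:00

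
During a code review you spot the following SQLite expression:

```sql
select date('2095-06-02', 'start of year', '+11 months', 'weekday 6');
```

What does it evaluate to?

`start of year` rewinds 2095-06-02 to 2095-01-01.
Adding +11 months to 2095-01-01 gives 2095-12-01.
`weekday 6` advances to the next Saturday; 2095-12-01 is a Thursday, so it moves forward to 2095-12-03.

2095-12-03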